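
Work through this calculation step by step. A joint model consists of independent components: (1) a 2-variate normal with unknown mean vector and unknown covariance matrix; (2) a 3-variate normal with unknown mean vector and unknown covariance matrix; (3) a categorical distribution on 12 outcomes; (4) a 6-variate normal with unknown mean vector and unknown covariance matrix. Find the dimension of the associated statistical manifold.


The dimension of a statistical manifold equals the number of free
(independent) real parameters of the model. For a product of independent
blocks the parameter counts add.
- 2-variate normal: 2 (mean) + 2*3/2 = 3 (symmetric covariance) = 5.
- 3-variate normal: 3 (mean) + 3*4/2 = 6 (symmetric covariance) = 9.
- categorical on 12 outcomes (probabilities sum to 1): 12-1 = 11.
- 6-variate normal: 6 (mean) + 6*7/2 = 21 (symmetric covariance) = 27.
Total = 5 + 9 + 11 + 27 = 52.
Dimension = 52

52


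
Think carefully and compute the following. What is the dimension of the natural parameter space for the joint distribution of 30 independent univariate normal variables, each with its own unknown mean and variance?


Exponential family dimension calculation:
Each univariate normal has two natural parameters (mu/sigma^2 and -1/(2 sigma^2)).
With 30 independent components, dim = 2 * 30 = 60.

60


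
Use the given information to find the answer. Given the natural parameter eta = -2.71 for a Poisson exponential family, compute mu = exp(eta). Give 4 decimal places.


Expectation parameter for Poisson exponential family:
mu = exp(eta).
eta = -2.71.
mu = exp(-2.71) = 0.0665

0.0665


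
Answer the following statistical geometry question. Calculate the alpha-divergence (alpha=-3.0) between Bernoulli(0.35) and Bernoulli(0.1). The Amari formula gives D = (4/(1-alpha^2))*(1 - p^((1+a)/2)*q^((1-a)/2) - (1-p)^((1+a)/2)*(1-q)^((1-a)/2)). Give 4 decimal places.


Amari alpha-divergence:
D = (4/(1-alpha^2))*(1 - p^((1+a)/2)*q^((1-a)/2) - (1-p)^((1+a)/2)*(1-q)^((1-a)/2)).
alpha = -3.0, p = 0.35, q = 0.1.
e1 = (1+alpha)/2 = -1.0, e2 = (1-alpha)/2 = 2.0.
t1 = p^e1 * q^e2 = 0.35^-1.0 * 0.1^2.0 = 0.028571.
t2 = (1-p)^e1 * (1-q)^e2 = 0.65^-1.0 * 0.9^2.0 = 1.246154.
4/(1-alpha^2) = -0.5.
D = -0.5*(1 - 0.028571 - 1.246154) = 0.1374

0.1374


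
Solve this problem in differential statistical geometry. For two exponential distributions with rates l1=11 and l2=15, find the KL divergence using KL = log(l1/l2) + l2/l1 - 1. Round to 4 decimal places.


KL divergence for exponential family:
KL = log(l1/l2) + l2/l1 - 1.
log(11/15) = -0.310155.
15/11 = 1.363636.
KL = -0.310155 + 1.363636 - 1 = 0.0535

0.0535


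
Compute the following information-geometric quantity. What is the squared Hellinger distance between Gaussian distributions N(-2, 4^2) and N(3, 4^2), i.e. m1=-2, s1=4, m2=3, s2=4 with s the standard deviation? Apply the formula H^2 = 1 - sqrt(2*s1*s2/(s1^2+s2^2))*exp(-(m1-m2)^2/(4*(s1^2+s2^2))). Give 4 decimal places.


Squared Hellinger distance for Gaussians:
H^2 = 1 - sqrt(2*s1*s2/(s1^2+s2^2)) * exp(-(m1-m2)^2/(4*(s1^2+s2^2))).
s1^2 = 16, s2^2 = 16, s1^2+s2^2 = 32.
sqrt(2*4*4/(32)) = 1.0.
(m1-m2)^2 = (-5)^2 = 25.
exp(-25/(4*32)) = exp(-0.195312) = 0.822578.
H^2 = 1 - 1.0*0.822578 = 0.1774

0.1774


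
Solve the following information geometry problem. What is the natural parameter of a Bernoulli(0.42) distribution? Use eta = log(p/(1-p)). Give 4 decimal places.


Natural parameter for Bernoulli: eta = log(p/(1-p)).
p = 0.42, 1-p = 0.58.
p/(1-p) = 0.724138.
eta = log(0.724138) = -0.3228

-0.3228


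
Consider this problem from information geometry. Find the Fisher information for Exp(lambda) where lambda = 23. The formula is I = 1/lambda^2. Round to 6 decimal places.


Fisher information for exponential: I(lambda) = 1/lambda^2.
lambda = 23, lambda^2 = 529.
I = 1/529 = 0.001890

0.001890


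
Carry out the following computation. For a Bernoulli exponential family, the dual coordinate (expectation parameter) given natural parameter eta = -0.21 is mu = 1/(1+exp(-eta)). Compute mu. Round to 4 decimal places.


Dual coordinate (expectation parameter) for Bernoulli:
mu = 1/(1+exp(-eta)).
eta = -0.21.
exp(-eta) = exp(0.21) = 1.233678.
mu = 1/(1+1.233678) = 0.4477

0.4477


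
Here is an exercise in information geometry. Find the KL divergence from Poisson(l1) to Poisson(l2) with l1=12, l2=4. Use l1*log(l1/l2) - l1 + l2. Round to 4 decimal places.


KL divergence for Poisson:
KL = l1*log(l1/l2) - l1 + l2.
l1 = 12, l2 = 4.
log(12/4) = 1.098612.
l1*log(l1/l2) = 12 * 1.098612 = 13.183347.
KL = 13.183347 - 12 + 4 = 5.1833

5.1833


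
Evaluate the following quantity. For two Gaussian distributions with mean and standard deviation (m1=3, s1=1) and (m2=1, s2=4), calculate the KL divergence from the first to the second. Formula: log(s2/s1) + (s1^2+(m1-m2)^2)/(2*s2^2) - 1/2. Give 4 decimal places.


KL divergence between normal distributions:
KL = log(s2/s1) + (s1^2 + (m1-m2)^2)/(2*s2^2) - 1/2.
log(4/1) = 1.386294.
(1^2 + (3-1)^2)/(2*4^2) = (1 + 4)/32 = 0.15625.
KL = 1.386294 + 0.15625 - 0.5 = 1.0425

1.0425


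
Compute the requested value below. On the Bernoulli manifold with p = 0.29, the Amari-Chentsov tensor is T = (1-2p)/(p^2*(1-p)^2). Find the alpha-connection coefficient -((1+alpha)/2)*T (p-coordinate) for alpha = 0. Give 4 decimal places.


Skewness (Amari-Chentsov) tensor: T = (1-2p)/(p^2*(1-p)^2).
p = 0.29, 1-2p = 0.42, p^2 = 0.0841, (1-p)^2 = 0.5041.
T = 0.42/(0.0841 * 0.5041) = 9.906873.
In the p-coordinate, Gamma^(alpha) = Gamma^(0) - (alpha/2)*T with Gamma^(0) = (1/2)*g'(p) = -T/2,
so Gamma^(alpha) = -((1+alpha)/2)*T.
alpha = 0, -(1+alpha)/2 = -0.5.
Gamma = -0.5 * 9.906873 = -4.9534

-4.9534


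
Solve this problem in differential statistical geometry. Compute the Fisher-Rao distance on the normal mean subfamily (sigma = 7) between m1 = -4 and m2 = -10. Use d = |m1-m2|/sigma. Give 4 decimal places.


On the fixed-variance normal subfamily, geodesic distance = |m1-m2|/sigma.
|-4 - -10| = 6.
sigma = 7.
d = 6/7 = 0.8571

0.8571


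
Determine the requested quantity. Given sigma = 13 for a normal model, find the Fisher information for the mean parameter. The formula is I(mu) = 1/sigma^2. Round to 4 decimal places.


The Fisher information for the mean of a normal distribution is I(mu) = 1/sigma^2.
sigma = 13, so sigma^2 = 169.
I(mu) = 1/169 = 0.0059

0.0059


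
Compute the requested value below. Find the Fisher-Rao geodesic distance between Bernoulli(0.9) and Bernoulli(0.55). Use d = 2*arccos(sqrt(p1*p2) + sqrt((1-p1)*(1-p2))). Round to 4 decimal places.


Geodesic distance on Bernoulli manifold:
d(p1,p2) = 2*arccos(sqrt(p1*p2) + sqrt((1-p1)*(1-p2))).
sqrt(p1*p2) = sqrt(0.9*0.55) = 0.703562.
sqrt((1-p1)*(1-p2)) = sqrt(0.1*0.45) = 0.212132.
arg = 0.703562 + 0.212132 = 0.915694.
d = 2*arccos(0.915694) = 0.8271

0.8271


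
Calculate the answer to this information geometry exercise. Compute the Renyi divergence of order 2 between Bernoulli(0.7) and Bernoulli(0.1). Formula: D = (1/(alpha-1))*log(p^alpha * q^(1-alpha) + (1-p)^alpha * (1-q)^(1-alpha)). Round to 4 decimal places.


Renyi divergence of order alpha between Bernoulli distributions:
D = (1/(alpha-1))*log(p^alpha * q^(1-alpha) + (1-p)^alpha * (1-q)^(1-alpha)).
alpha = 2, p = 0.7, q = 0.1.
p^alpha * q^(1-alpha) = 0.7^2 * 0.1^-1 = 4.9.
(1-p)^alpha * (1-q)^(1-alpha) = 0.3^2 * 0.9^-1 = 0.1.
sum = 4.9 + 0.1 = 5.0.
D = (1/1)*log(5.0) = 1.6094

1.6094


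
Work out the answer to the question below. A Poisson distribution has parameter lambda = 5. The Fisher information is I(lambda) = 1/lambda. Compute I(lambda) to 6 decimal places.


Fisher information for Poisson: I(lambda) = 1/lambda.
lambda = 5.
I(lambda) = 1/5 = 0.200000

0.200000


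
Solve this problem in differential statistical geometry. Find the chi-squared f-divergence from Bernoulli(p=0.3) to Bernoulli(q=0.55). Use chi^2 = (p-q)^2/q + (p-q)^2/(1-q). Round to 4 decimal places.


Chi-squared divergence between Bernoulli distributions:
chi^2 = (p-q)^2/q + (p-q)^2/(1-q).
p = 0.3, q = 0.55, p-q = -0.25.
(p-q)^2 = 0.0625.
term1 = 0.0625/0.55 = 0.113636.
term2 = 0.0625/0.45 = 0.138889.
chi^2 = 0.113636 + 0.138889 = 0.2525

0.2525


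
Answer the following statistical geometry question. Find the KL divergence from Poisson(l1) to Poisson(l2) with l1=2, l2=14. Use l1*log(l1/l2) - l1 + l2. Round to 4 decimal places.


KL divergence for Poisson:
KL = l1*log(l1/l2) - l1 + l2.
l1 = 2, l2 = 14.
log(2/14) = -1.94591.
l1*log(l1/l2) = 2 * -1.94591 = -3.89182.
KL = -3.89182 - 2 + 14 = 8.1082

8.1082


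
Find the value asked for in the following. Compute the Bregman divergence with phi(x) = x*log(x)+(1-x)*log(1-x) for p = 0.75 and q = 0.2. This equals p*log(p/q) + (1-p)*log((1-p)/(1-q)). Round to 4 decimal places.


Bregman divergence with negative entropy generator:
D = p*log(p/q) + (1-p)*log((1-p)/(1-q)).
p = 0.75, q = 0.2.
p*log(p/q) = 0.75*log(0.75/0.2) = 0.991317.
(1-p)*log((1-p)/(1-q)) = 0.25*log(0.25/0.8) = -0.290788.
D = 0.991317 + -0.290788 = 0.7005

0.7005


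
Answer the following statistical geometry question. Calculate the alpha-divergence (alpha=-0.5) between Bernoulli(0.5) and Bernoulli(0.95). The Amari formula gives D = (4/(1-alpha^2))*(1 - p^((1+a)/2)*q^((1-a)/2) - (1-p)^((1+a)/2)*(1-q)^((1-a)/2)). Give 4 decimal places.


Amari alpha-divergence:
D = (4/(1-alpha^2))*(1 - p^((1+a)/2)*q^((1-a)/2) - (1-p)^((1+a)/2)*(1-q)^((1-a)/2)).
alpha = -0.5, p = 0.5, q = 0.95.
e1 = (1+alpha)/2 = 0.25, e2 = (1-alpha)/2 = 0.75.
t1 = p^e1 * q^e2 = 0.5^0.25 * 0.95^0.75 = 0.809161.
t2 = (1-p)^e1 * (1-q)^e2 = 0.5^0.25 * 0.05^0.75 = 0.088914.
4/(1-alpha^2) = 5.333333.
D = 5.333333*(1 - 0.809161 - 0.088914) = 0.5436

0.5436


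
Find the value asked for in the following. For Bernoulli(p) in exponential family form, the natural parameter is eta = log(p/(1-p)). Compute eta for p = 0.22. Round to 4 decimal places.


Natural parameter for Bernoulli: eta = log(p/(1-p)).
p = 0.22, 1-p = 0.78.
p/(1-p) = 0.282051.
eta = log(0.282051) = -1.2657

-1.2657


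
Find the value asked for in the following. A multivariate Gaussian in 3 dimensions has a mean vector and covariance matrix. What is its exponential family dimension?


Exponential family dimension calculation:
For 3-dim MVN: mean has 3 params, covariance has 3*4/2 = 6 unique entries.
Total dim = 3 + 6 = 9.

9


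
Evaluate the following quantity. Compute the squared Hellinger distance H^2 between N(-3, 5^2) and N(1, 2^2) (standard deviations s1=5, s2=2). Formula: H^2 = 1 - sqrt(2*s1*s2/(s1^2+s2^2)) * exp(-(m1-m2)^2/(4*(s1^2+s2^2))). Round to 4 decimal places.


Squared Hellinger distance for Gaussians:
H^2 = 1 - sqrt(2*s1*s2/(s1^2+s2^2)) * exp(-(m1-m2)^2/(4*(s1^2+s2^2))).
s1^2 = 25, s2^2 = 4, s1^2+s2^2 = 29.
sqrt(2*5*2/(29)) = 0.830455.
(m1-m2)^2 = (-4)^2 = 16.
exp(-16/(4*29)) = exp(-0.137931) = 0.871159.
H^2 = 1 - 0.830455*0.871159 = 0.2765

0.2765


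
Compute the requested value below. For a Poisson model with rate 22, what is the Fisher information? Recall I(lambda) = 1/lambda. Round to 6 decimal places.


Fisher information for Poisson: I(lambda) = 1/lambda.
lambda = 22.
I(lambda) = 1/22 = 0.045455

0.045455


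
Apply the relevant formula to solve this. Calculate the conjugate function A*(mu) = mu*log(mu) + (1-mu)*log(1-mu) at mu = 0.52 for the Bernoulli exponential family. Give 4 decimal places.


Legendre transform for Bernoulli:
A*(mu) = mu*log(mu) + (1-mu)*log(1-mu).
mu = 0.52, 1-mu = 0.48.
mu*log(mu) = 0.52*log(0.52) = -0.340042.
(1-mu)*log(1-mu) = 0.48*log(0.48) = -0.352305.
A* = -0.340042 + -0.352305 = -0.6923

-0.6923


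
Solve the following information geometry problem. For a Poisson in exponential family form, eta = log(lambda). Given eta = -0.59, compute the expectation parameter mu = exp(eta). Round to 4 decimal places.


Expectation parameter for Poisson exponential family:
mu = exp(eta).
eta = -0.59.
mu = exp(-0.59) = 0.5543

0.5543


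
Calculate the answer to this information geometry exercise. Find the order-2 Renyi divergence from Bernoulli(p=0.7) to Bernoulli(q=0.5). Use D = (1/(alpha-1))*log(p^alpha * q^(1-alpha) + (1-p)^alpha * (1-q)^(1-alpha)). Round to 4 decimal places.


Renyi divergence of order alpha between Bernoulli distributions:
D = (1/(alpha-1))*log(p^alpha * q^(1-alpha) + (1-p)^alpha * (1-q)^(1-alpha)).
alpha = 2, p = 0.7, q = 0.5.
p^alpha * q^(1-alpha) = 0.7^2 * 0.5^-1 = 0.98.
(1-p)^alpha * (1-q)^(1-alpha) = 0.3^2 * 0.5^-1 = 0.18.
sum = 0.98 + 0.18 = 1.16.
D = (1/1)*log(1.16) = 0.1484

0.1484


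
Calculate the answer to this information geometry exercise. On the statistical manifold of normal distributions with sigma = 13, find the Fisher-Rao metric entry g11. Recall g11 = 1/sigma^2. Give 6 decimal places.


For the 2-parameter normal family, the Fisher metric has:
  g11 = 1/sigma^2, g22 = 2/sigma^2.
sigma = 13, sigma^2 = 169.
g11 = 0.005917

0.005917


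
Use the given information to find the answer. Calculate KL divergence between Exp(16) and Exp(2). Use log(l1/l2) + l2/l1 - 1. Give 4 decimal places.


KL divergence for exponential family:
KL = log(l1/l2) + l2/l1 - 1.
log(16/2) = 2.079442.
2/16 = 0.125.
KL = 2.079442 + 0.125 - 1 = 1.2044

1.2044


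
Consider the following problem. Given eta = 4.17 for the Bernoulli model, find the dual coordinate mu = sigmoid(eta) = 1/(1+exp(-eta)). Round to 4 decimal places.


Dual coordinate (expectation parameter) for Bernoulli:
mu = 1/(1+exp(-eta)).
eta = 4.17.
exp(-eta) = exp(-4.17) = 0.015452.
mu = 1/(1+0.015452) = 0.9848

0.9848


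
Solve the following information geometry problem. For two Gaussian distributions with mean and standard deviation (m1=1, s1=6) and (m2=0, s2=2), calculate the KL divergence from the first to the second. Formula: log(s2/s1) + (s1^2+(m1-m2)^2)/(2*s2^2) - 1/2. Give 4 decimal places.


KL divergence between normal distributions:
KL = log(s2/s1) + (s1^2 + (m1-m2)^2)/(2*s2^2) - 1/2.
log(2/6) = -1.098612.
(6^2 + (1-0)^2)/(2*2^2) = (36 + 1)/8 = 4.625.
KL = -1.098612 + 4.625 - 0.5 = 3.0264

3.0264


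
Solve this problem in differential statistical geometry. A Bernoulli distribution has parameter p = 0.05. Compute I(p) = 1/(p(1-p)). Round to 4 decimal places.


For Bernoulli(p), Fisher information is I(p) = 1/(p*(1-p)).
p = 0.05, 1-p = 0.95.
p*(1-p) = 0.0475.
I(p) = 1/0.0475 = 21.0526

21.0526


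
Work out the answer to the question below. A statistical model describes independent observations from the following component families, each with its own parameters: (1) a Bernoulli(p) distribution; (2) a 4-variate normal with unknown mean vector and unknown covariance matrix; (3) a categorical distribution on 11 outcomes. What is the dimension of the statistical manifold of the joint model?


The dimension of a statistical manifold equals the number of free
(independent) real parameters of the model. For a product of independent
blocks the parameter counts add.
- Bernoulli (p): 1.
- 4-variate normal: 4 (mean) + 4*5/2 = 10 (symmetric covariance) = 14.
- categorical on 11 outcomes (probabilities sum to 1): 11-1 = 10.
Total = 1 + 14 + 10 = 25.
Dimension = 25

25


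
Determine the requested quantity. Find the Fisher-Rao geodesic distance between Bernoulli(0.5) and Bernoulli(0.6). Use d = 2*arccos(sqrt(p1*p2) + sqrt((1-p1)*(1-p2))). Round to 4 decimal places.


Geodesic distance on Bernoulli manifold:
d(p1,p2) = 2*arccos(sqrt(p1*p2) + sqrt((1-p1)*(1-p2))).
sqrt(p1*p2) = sqrt(0.5*0.6) = 0.547723.
sqrt((1-p1)*(1-p2)) = sqrt(0.5*0.4) = 0.447214.
arg = 0.547723 + 0.447214 = 0.994936.
d = 2*arccos(0.994936) = 0.2014

0.2014


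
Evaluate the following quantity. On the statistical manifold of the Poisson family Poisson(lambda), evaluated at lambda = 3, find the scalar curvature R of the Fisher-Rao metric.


This family has a single free parameter, so its statistical manifold
is 1-dimensional. The Riemann curvature tensor of any 1-dimensional
Riemannian manifold vanishes identically, so R = 0.

0


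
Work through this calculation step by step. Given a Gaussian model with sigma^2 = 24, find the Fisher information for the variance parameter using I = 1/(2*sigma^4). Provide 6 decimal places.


Fisher information for variance: I(sigma^2) = 1/(2*sigma^4).
sigma^2 = 24, so sigma^4 = 576.
I = 1/(2*576) = 1/1152 = 0.000868

0.000868


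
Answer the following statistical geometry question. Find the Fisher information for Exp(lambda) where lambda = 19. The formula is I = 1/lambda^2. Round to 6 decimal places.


Fisher information for exponential: I(lambda) = 1/lambda^2.
lambda = 19, lambda^2 = 361.
I = 1/361 = 0.002770

0.002770


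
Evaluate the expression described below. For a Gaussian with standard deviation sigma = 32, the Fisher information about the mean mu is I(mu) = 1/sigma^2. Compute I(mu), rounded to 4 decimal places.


The Fisher information for the mean of a normal distribution is I(mu) = 1/sigma^2.
sigma = 32, so sigma^2 = 1024.
I(mu) = 1/1024 = 0.0010

0.0010


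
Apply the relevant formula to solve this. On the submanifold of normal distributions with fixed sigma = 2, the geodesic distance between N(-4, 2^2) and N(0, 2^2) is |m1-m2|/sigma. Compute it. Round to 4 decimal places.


On the fixed-variance normal subfamily, geodesic distance = |m1-m2|/sigma.
|-4 - 0| = 4.
sigma = 2.
d = 4/2 = 2.0000

2.0000


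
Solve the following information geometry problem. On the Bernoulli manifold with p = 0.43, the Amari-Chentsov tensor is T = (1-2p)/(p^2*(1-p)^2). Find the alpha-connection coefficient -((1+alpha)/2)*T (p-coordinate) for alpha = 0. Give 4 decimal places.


Skewness (Amari-Chentsov) tensor: T = (1-2p)/(p^2*(1-p)^2).
p = 0.43, 1-2p = 0.14, p^2 = 0.1849, (1-p)^2 = 0.3249.
T = 0.14/(0.1849 * 0.3249) = 2.330459.
In the p-coordinate, Gamma^(alpha) = Gamma^(0) - (alpha/2)*T with Gamma^(0) = (1/2)*g'(p) = -T/2,
so Gamma^(alpha) = -((1+alpha)/2)*T.
alpha = 0, -(1+alpha)/2 = -0.5.
Gamma = -0.5 * 2.330459 = -1.1652

-1.1652


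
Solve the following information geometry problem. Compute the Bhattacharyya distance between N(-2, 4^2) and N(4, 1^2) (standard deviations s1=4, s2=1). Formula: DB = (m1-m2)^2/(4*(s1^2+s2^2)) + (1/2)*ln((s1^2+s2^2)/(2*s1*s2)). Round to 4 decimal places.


Bhattacharyya distance between two Gaussians:
DB = (m1-m2)^2/(4*(s1^2+s2^2)) + (1/2)*ln((s1^2+s2^2)/(2*s1*s2)).
(m1-m2)^2 = (-6)^2 = 36.
s1^2+s2^2 = 16 + 1 = 17.
term1 = 36/68 = 0.529412.
term2 = 0.5*ln(17/8.0) = 0.376886.
DB = 0.529412 + 0.376886 = 0.9063

0.9063


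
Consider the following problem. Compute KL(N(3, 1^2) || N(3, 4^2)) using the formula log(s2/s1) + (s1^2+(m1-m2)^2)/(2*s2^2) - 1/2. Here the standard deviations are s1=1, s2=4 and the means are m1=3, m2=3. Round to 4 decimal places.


KL divergence between normal distributions:
KL = log(s2/s1) + (s1^2 + (m1-m2)^2)/(2*s2^2) - 1/2.
log(4/1) = 1.386294.
(1^2 + (3-3)^2)/(2*4^2) = (1 + 0)/32 = 0.03125.
KL = 1.386294 + 0.03125 - 0.5 = 0.9175

0.9175


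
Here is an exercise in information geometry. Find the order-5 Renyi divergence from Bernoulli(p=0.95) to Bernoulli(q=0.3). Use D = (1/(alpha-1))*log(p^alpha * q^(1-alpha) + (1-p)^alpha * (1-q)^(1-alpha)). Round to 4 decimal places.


Renyi divergence of order alpha between Bernoulli distributions:
D = (1/(alpha-1))*log(p^alpha * q^(1-alpha) + (1-p)^alpha * (1-q)^(1-alpha)).
alpha = 5, p = 0.95, q = 0.3.
p^alpha * q^(1-alpha) = 0.95^5 * 0.3^-4 = 95.528511.
(1-p)^alpha * (1-q)^(1-alpha) = 0.05^5 * 0.7^-4 = 1e-06.
sum = 95.528511 + 1e-06 = 95.528512.
D = (1/4)*log(95.528512) = 1.1399

1.1399


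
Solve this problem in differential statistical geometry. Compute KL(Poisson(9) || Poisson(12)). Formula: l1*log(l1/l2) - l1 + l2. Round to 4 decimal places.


KL divergence for Poisson:
KL = l1*log(l1/l2) - l1 + l2.
l1 = 9, l2 = 12.
log(9/12) = -0.287682.
l1*log(l1/l2) = 9 * -0.287682 = -2.589139.
KL = -2.589139 - 9 + 12 = 0.4109

0.4109


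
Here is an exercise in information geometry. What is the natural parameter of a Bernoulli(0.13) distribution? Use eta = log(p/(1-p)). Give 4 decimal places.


Natural parameter for Bernoulli: eta = log(p/(1-p)).
p = 0.13, 1-p = 0.87.
p/(1-p) = 0.149425.
eta = log(0.149425) = -1.9010

-1.9010


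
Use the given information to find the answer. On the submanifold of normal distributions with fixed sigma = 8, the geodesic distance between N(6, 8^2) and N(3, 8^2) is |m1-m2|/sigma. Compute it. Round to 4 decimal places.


On the fixed-variance normal subfamily, geodesic distance = |m1-m2|/sigma.
|6 - 3| = 3.
sigma = 8.
d = 3/8 = 0.3750

0.3750


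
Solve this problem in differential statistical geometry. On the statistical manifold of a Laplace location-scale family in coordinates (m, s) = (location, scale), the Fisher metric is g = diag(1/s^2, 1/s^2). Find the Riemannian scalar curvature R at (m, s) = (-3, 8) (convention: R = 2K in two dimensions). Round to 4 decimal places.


The metric has the form g = (A dm^2 + B ds^2)/s^2 with A = 1, B = 1.
Substitute u = sqrt(A/B)*m: g = B*(du^2 + ds^2)/s^2, i.e. B times the
Poincare upper half-plane metric, which has constant Gaussian curvature -1.
Scaling a 2D metric by a constant c divides the Gaussian curvature by c,
so K = -1/B = -1/(1) = -1.0000 everywhere (the point (m, s) = (-3, 8) is irrelevant:
the curvature is constant).
Scalar curvature in dimension 2: R = 2K = -2/(1) = -2.0000.

-2.0000


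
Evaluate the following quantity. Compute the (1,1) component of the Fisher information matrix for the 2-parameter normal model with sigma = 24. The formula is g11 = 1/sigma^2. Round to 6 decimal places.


For the 2-parameter normal family, the Fisher metric has:
  g11 = 1/sigma^2, g22 = 2/sigma^2.
sigma = 24, sigma^2 = 576.
g11 = 0.001736

0.001736


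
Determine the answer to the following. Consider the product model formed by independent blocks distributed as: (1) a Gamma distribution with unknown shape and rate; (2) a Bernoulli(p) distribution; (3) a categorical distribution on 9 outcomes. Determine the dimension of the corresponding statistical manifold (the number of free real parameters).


The dimension of a statistical manifold equals the number of free
(independent) real parameters of the model. For a product of independent
blocks the parameter counts add.
- Gamma (shape, rate): 2.
- Bernoulli (p): 1.
- categorical on 9 outcomes (probabilities sum to 1): 9-1 = 8.
Total = 2 + 1 + 8 = 11.
Dimension = 11

11


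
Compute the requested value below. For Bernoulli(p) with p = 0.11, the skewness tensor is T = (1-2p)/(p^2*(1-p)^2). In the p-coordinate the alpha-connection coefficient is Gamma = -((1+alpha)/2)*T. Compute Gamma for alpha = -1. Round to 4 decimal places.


Skewness (Amari-Chentsov) tensor: T = (1-2p)/(p^2*(1-p)^2).
p = 0.11, 1-2p = 0.78, p^2 = 0.0121, (1-p)^2 = 0.7921.
T = 0.78/(0.0121 * 0.7921) = 81.382161.
In the p-coordinate, Gamma^(alpha) = Gamma^(0) - (alpha/2)*T with Gamma^(0) = (1/2)*g'(p) = -T/2,
so Gamma^(alpha) = -((1+alpha)/2)*T.
alpha = -1, -(1+alpha)/2 = 0.0.
Gamma = 0.0 * 81.382161 = 0.0000

0.0000


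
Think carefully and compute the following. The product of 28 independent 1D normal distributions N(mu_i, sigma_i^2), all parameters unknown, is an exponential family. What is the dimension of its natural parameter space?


Exponential family dimension calculation:
Each univariate normal has two natural parameters (mu/sigma^2 and -1/(2 sigma^2)).
With 28 independent components, dim = 2 * 28 = 56.

56


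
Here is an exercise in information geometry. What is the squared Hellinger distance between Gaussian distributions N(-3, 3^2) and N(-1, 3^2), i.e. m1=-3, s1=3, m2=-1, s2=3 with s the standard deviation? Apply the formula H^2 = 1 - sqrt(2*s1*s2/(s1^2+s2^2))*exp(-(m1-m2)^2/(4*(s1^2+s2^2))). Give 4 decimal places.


Squared Hellinger distance for Gaussians:
H^2 = 1 - sqrt(2*s1*s2/(s1^2+s2^2)) * exp(-(m1-m2)^2/(4*(s1^2+s2^2))).
s1^2 = 9, s2^2 = 9, s1^2+s2^2 = 18.
sqrt(2*3*3/(18)) = 1.0.
(m1-m2)^2 = (-2)^2 = 4.
exp(-4/(4*18)) = exp(-0.055556) = 0.945959.
H^2 = 1 - 1.0*0.945959 = 0.0540

0.0540


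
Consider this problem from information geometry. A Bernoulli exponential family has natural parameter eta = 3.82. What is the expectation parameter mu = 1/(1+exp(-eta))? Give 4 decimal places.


Dual coordinate (expectation parameter) for Bernoulli:
mu = 1/(1+exp(-eta)).
eta = 3.82.
exp(-eta) = exp(-3.82) = 0.021928.
mu = 1/(1+0.021928) = 0.9785

0.9785


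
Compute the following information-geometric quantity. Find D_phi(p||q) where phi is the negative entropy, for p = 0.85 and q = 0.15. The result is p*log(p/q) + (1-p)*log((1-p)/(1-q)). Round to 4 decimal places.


Bregman divergence with negative entropy generator:
D = p*log(p/q) + (1-p)*log((1-p)/(1-q)).
p = 0.85, q = 0.15.
p*log(p/q) = 0.85*log(0.85/0.15) = 1.474411.
(1-p)*log((1-p)/(1-q)) = 0.15*log(0.15/0.85) = -0.26019.
D = 1.474411 + -0.26019 = 1.2142

1.2142


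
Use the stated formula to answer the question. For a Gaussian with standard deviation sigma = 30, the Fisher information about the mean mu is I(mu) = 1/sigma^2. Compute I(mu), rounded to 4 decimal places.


The Fisher information for the mean of a normal distribution is I(mu) = 1/sigma^2.
sigma = 30, so sigma^2 = 900.
I(mu) = 1/900 = 0.0011

0.0011


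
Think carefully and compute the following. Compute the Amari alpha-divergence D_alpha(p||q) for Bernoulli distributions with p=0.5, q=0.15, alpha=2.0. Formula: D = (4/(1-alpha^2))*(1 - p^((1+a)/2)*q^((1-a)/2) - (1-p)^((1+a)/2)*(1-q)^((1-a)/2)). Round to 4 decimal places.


Amari alpha-divergence:
D = (4/(1-alpha^2))*(1 - p^((1+a)/2)*q^((1-a)/2) - (1-p)^((1+a)/2)*(1-q)^((1-a)/2)).
alpha = 2.0, p = 0.5, q = 0.15.
e1 = (1+alpha)/2 = 1.5, e2 = (1-alpha)/2 = -0.5.
t1 = p^e1 * q^e2 = 0.5^1.5 * 0.15^-0.5 = 0.912871.
t2 = (1-p)^e1 * (1-q)^e2 = 0.5^1.5 * 0.85^-0.5 = 0.383482.
4/(1-alpha^2) = -1.333333.
D = -1.333333*(1 - 0.912871 - 0.383482) = 0.3951

0.3951


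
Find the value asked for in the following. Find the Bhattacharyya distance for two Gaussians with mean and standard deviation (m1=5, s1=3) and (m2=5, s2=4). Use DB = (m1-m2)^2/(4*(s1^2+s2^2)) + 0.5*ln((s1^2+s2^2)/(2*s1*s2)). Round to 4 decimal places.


Bhattacharyya distance between two Gaussians:
DB = (m1-m2)^2/(4*(s1^2+s2^2)) + (1/2)*ln((s1^2+s2^2)/(2*s1*s2)).
(m1-m2)^2 = (0)^2 = 0.
s1^2+s2^2 = 9 + 16 = 25.
term1 = 0/100 = 0.0.
term2 = 0.5*ln(25/24.0) = 0.020411.
DB = 0.0 + 0.020411 = 0.0204

0.0204


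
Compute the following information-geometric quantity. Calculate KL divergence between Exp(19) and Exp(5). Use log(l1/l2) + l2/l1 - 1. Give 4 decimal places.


KL divergence for exponential family:
KL = log(l1/l2) + l2/l1 - 1.
log(19/5) = 1.335001.
5/19 = 0.263158.
KL = 1.335001 + 0.263158 - 1 = 0.5982

0.5982


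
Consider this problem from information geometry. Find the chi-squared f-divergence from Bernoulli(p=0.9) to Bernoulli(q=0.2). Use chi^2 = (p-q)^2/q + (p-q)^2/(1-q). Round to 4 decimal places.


Chi-squared divergence between Bernoulli distributions:
chi^2 = (p-q)^2/q + (p-q)^2/(1-q).
p = 0.9, q = 0.2, p-q = 0.7.
(p-q)^2 = 0.49.
term1 = 0.49/0.2 = 2.45.
term2 = 0.49/0.8 = 0.6125.
chi^2 = 2.45 + 0.6125 = 3.0625

3.0625


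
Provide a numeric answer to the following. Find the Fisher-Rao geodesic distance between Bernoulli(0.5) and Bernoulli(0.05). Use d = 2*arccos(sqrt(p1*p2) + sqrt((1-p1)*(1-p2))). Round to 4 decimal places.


Geodesic distance on Bernoulli manifold:
d(p1,p2) = 2*arccos(sqrt(p1*p2) + sqrt((1-p1)*(1-p2))).
sqrt(p1*p2) = sqrt(0.5*0.05) = 0.158114.
sqrt((1-p1)*(1-p2)) = sqrt(0.5*0.95) = 0.689202.
arg = 0.158114 + 0.689202 = 0.847316.
d = 2*arccos(0.847316) = 1.1198

1.1198


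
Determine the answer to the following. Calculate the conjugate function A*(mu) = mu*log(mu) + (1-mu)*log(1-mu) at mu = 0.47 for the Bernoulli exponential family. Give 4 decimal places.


Legendre transform for Bernoulli:
A*(mu) = mu*log(mu) + (1-mu)*log(1-mu).
mu = 0.47, 1-mu = 0.53.
mu*log(mu) = 0.47*log(0.47) = -0.354861.
(1-mu)*log(1-mu) = 0.53*log(0.53) = -0.336485.
A* = -0.354861 + -0.336485 = -0.6913

-0.6913


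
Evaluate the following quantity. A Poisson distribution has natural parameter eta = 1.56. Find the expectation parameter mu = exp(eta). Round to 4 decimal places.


Expectation parameter for Poisson exponential family:
mu = exp(eta).
eta = 1.56.
mu = exp(1.56) = 4.7588

4.7588


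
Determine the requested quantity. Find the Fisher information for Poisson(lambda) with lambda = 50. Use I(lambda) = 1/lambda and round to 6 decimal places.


Fisher information for Poisson: I(lambda) = 1/lambda.
lambda = 50.
I(lambda) = 1/50 = 0.020000

0.020000


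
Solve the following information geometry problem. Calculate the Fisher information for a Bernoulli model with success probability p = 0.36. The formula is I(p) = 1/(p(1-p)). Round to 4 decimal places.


For Bernoulli(p), Fisher information is I(p) = 1/(p*(1-p)).
p = 0.36, 1-p = 0.64.
p*(1-p) = 0.2304.
I(p) = 1/0.2304 = 4.3403

4.3403


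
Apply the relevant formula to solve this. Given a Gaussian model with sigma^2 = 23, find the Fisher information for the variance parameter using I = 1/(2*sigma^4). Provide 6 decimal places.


Fisher information for variance: I(sigma^2) = 1/(2*sigma^4).
sigma^2 = 23, so sigma^4 = 529.
I = 1/(2*529) = 1/1058 = 0.000945

0.000945


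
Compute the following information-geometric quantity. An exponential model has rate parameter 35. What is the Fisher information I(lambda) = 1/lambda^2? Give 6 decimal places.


Fisher information for exponential: I(lambda) = 1/lambda^2.
lambda = 35, lambda^2 = 1225.
I = 1/1225 = 0.000816

0.000816


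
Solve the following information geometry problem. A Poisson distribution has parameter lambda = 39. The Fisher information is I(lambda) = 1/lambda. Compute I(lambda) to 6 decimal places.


Fisher information for Poisson: I(lambda) = 1/lambda.
lambda = 39.
I(lambda) = 1/39 = 0.025641

0.025641


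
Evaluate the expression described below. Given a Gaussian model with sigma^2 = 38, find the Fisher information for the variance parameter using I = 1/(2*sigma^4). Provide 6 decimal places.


Fisher information for variance: I(sigma^2) = 1/(2*sigma^4).
sigma^2 = 38, so sigma^4 = 1444.
I = 1/(2*1444) = 1/2888 = 0.000346

0.000346


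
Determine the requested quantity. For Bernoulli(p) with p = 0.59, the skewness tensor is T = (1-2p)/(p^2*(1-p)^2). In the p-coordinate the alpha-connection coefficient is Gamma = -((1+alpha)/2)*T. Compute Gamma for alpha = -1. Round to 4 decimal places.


Skewness (Amari-Chentsov) tensor: T = (1-2p)/(p^2*(1-p)^2).
p = 0.59, 1-2p = -0.18, p^2 = 0.3481, (1-p)^2 = 0.1681.
T = -0.18/(0.3481 * 0.1681) = -3.076102.
In the p-coordinate, Gamma^(alpha) = Gamma^(0) - (alpha/2)*T with Gamma^(0) = (1/2)*g'(p) = -T/2,
so Gamma^(alpha) = -((1+alpha)/2)*T.
alpha = -1, -(1+alpha)/2 = 0.0.
Gamma = 0.0 * -3.076102 = 0.0000

0.0000


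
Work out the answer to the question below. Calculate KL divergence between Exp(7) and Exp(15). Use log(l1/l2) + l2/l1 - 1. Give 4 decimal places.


KL divergence for exponential family:
KL = log(l1/l2) + l2/l1 - 1.
log(7/15) = -0.76214.
15/7 = 2.142857.
KL = -0.76214 + 2.142857 - 1 = 0.3807

0.3807


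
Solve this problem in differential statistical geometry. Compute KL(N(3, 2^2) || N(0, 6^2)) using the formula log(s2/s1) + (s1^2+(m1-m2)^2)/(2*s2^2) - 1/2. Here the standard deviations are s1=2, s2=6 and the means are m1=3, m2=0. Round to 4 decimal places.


KL divergence between normal distributions:
KL = log(s2/s1) + (s1^2 + (m1-m2)^2)/(2*s2^2) - 1/2.
log(6/2) = 1.098612.
(2^2 + (3-0)^2)/(2*6^2) = (4 + 9)/72 = 0.180556.
KL = 1.098612 + 0.180556 - 0.5 = 0.7792

0.7792


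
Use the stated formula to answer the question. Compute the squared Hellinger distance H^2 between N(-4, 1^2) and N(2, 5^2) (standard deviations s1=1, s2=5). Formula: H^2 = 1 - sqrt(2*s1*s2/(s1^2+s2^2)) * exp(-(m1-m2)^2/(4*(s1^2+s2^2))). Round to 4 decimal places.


Squared Hellinger distance for Gaussians:
H^2 = 1 - sqrt(2*s1*s2/(s1^2+s2^2)) * exp(-(m1-m2)^2/(4*(s1^2+s2^2))).
s1^2 = 1, s2^2 = 25, s1^2+s2^2 = 26.
sqrt(2*1*5/(26)) = 0.620174.
(m1-m2)^2 = (-6)^2 = 36.
exp(-36/(4*26)) = exp(-0.346154) = 0.707404.
H^2 = 1 - 0.620174*0.707404 = 0.5613

0.5613


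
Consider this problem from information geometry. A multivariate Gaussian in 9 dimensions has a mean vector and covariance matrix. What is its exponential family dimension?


Exponential family dimension calculation:
For 9-dim MVN: mean has 9 params, covariance has 9*10/2 = 45 unique entries.
Total dim = 9 + 45 = 54.

54


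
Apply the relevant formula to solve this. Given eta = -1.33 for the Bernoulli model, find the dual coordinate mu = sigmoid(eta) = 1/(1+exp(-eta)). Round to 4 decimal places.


Dual coordinate (expectation parameter) for Bernoulli:
mu = 1/(1+exp(-eta)).
eta = -1.33.
exp(-eta) = exp(1.33) = 3.781043.
mu = 1/(1+3.781043) = 0.2092

0.2092


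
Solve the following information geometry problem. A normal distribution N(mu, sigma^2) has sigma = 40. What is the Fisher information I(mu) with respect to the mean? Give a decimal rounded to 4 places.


The Fisher information for the mean of a normal distribution is I(mu) = 1/sigma^2.
sigma = 40, so sigma^2 = 1600.
I(mu) = 1/1600 = 0.0006

0.0006


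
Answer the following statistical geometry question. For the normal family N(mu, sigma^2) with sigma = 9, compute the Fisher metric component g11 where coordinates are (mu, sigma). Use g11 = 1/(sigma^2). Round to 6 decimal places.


For the 2-parameter normal family, the Fisher metric has:
  g11 = 1/sigma^2, g22 = 2/sigma^2.
sigma = 9, sigma^2 = 81.
g11 = 0.012346

0.012346


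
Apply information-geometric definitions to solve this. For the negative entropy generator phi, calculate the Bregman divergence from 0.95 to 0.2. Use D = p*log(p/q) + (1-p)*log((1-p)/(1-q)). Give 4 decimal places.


Bregman divergence with negative entropy generator:
D = p*log(p/q) + (1-p)*log((1-p)/(1-q)).
p = 0.95, q = 0.2.
p*log(p/q) = 0.95*log(0.95/0.2) = 1.480237.
(1-p)*log((1-p)/(1-q)) = 0.05*log(0.05/0.8) = -0.138629.
D = 1.480237 + -0.138629 = 1.3416

1.3416


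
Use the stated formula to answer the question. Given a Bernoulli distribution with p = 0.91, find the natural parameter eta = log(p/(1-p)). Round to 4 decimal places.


Natural parameter for Bernoulli: eta = log(p/(1-p)).
p = 0.91, 1-p = 0.09.
p/(1-p) = 10.111111.
eta = log(10.111111) = 2.3136

2.3136


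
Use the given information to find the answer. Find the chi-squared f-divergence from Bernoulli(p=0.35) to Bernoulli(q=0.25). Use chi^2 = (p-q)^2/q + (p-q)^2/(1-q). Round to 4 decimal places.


Chi-squared divergence between Bernoulli distributions:
chi^2 = (p-q)^2/q + (p-q)^2/(1-q).
p = 0.35, q = 0.25, p-q = 0.1.
(p-q)^2 = 0.01.
term1 = 0.01/0.25 = 0.04.
term2 = 0.01/0.75 = 0.013333.
chi^2 = 0.04 + 0.013333 = 0.0533

0.0533


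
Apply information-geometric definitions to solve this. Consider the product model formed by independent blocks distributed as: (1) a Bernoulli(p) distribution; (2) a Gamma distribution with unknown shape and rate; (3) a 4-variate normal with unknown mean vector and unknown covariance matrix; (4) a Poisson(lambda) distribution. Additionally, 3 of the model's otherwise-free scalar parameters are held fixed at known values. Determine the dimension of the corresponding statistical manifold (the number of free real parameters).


The dimension of a statistical manifold equals the number of free
(independent) real parameters of the model. For a product of independent
blocks the parameter counts add.
- Bernoulli (p): 1.
- Gamma (shape, rate): 2.
- 4-variate normal: 4 (mean) + 4*5/2 = 10 (symmetric covariance) = 14.
- Poisson (lambda): 1.
Total = 1 + 2 + 14 + 1 = 18.
3 parameter(s) fixed at known values: 18 - 3 = 15.
Dimension = 15

15


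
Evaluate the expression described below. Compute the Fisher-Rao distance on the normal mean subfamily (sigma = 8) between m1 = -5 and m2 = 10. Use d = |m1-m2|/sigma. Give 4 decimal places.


On the fixed-variance normal subfamily, geodesic distance = |m1-m2|/sigma.
|-5 - 10| = 15.
sigma = 8.
d = 15/8 = 1.8750

1.8750


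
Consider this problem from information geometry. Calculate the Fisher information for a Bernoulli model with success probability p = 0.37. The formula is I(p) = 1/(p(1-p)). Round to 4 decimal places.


For Bernoulli(p), Fisher information is I(p) = 1/(p*(1-p)).
p = 0.37, 1-p = 0.63.
p*(1-p) = 0.2331.
I(p) = 1/0.2331 = 4.2900

4.2900


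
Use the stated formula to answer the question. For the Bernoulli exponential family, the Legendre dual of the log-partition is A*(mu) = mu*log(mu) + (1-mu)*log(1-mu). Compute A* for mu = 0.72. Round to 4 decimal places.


Legendre transform for Bernoulli:
A*(mu) = mu*log(mu) + (1-mu)*log(1-mu).
mu = 0.72, 1-mu = 0.28.
mu*log(mu) = 0.72*log(0.72) = -0.236523.
(1-mu)*log(1-mu) = 0.28*log(0.28) = -0.35643.
A* = -0.236523 + -0.35643 = -0.5930

-0.5930


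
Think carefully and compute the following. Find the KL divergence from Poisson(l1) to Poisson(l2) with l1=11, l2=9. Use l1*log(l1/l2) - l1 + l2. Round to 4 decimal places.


KL divergence for Poisson:
KL = l1*log(l1/l2) - l1 + l2.
l1 = 11, l2 = 9.
log(11/9) = 0.200671.
l1*log(l1/l2) = 11 * 0.200671 = 2.207378.
KL = 2.207378 - 11 + 9 = 0.2074

0.2074


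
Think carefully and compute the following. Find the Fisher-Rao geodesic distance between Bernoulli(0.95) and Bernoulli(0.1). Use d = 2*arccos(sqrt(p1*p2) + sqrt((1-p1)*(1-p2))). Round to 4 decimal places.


Geodesic distance on Bernoulli manifold:
d(p1,p2) = 2*arccos(sqrt(p1*p2) + sqrt((1-p1)*(1-p2))).
sqrt(p1*p2) = sqrt(0.95*0.1) = 0.308221.
sqrt((1-p1)*(1-p2)) = sqrt(0.05*0.9) = 0.212132.
arg = 0.308221 + 0.212132 = 0.520353.
d = 2*arccos(0.520353) = 2.0471

2.0471


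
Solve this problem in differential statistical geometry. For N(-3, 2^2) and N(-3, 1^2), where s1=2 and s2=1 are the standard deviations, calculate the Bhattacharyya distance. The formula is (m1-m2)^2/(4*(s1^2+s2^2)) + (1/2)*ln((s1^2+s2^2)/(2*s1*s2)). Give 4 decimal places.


Bhattacharyya distance between two Gaussians:
DB = (m1-m2)^2/(4*(s1^2+s2^2)) + (1/2)*ln((s1^2+s2^2)/(2*s1*s2)).
(m1-m2)^2 = (0)^2 = 0.
s1^2+s2^2 = 4 + 1 = 5.
term1 = 0/20 = 0.0.
term2 = 0.5*ln(5/4.0) = 0.111572.
DB = 0.0 + 0.111572 = 0.1116

0.1116


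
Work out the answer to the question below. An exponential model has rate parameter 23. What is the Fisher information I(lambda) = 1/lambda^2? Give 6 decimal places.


Fisher information for exponential: I(lambda) = 1/lambda^2.
lambda = 23, lambda^2 = 529.
I = 1/529 = 0.001890

0.001890


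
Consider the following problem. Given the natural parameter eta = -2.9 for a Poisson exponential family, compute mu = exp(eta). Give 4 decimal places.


Expectation parameter for Poisson exponential family:
mu = exp(eta).
eta = -2.9.
mu = exp(-2.9) = 0.0550

0.0550


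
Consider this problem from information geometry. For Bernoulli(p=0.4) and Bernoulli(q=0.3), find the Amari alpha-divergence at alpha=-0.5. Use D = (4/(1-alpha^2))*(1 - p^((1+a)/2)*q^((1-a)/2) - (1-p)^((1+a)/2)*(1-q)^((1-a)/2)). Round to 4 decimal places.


Amari alpha-divergence:
D = (4/(1-alpha^2))*(1 - p^((1+a)/2)*q^((1-a)/2) - (1-p)^((1+a)/2)*(1-q)^((1-a)/2)).
alpha = -0.5, p = 0.4, q = 0.3.
e1 = (1+alpha)/2 = 0.25, e2 = (1-alpha)/2 = 0.75.
t1 = p^e1 * q^e2 = 0.4^0.25 * 0.3^0.75 = 0.322371.
t2 = (1-p)^e1 * (1-q)^e2 = 0.6^0.25 * 0.7^0.75 = 0.673537.
4/(1-alpha^2) = 5.333333.
D = 5.333333*(1 - 0.322371 - 0.673537) = 0.0218

0.0218


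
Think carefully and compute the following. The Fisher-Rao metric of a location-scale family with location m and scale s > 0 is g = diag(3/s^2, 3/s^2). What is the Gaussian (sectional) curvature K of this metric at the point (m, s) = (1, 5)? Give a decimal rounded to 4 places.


The metric has the form g = (A dm^2 + B ds^2)/s^2 with A = 3, B = 3.
Substitute u = sqrt(A/B)*m: g = B*(du^2 + ds^2)/s^2, i.e. B times the
Poincare upper half-plane metric, which has constant Gaussian curvature -1.
Scaling a 2D metric by a constant c divides the Gaussian curvature by c,
so K = -1/B = -1/(3) = -0.3333 everywhere (the point (m, s) = (1, 5) is irrelevant:
the curvature is constant).
The requested Gaussian curvature is K = -0.3333.

-0.3333
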